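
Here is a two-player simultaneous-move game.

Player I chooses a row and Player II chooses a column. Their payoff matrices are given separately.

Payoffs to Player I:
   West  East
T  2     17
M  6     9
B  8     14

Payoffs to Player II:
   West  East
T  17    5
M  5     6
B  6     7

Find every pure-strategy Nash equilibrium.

For each player, find the best response to each opponent profile; mutual best responses are the pure NE.
Player I against West: payoffs 2, 6, 8 → best response B.
Player I against East: payoffs 17, 9, 14 → best response T.
Player II against T: payoffs 17, 5 → best response West.
Player II against M: payoffs 5, 6 → best response East.
Player II against B: payoffs 6, 7 → best response East.
No profile is a mutual best response for all players.

This game has no pure Nash equilibrium.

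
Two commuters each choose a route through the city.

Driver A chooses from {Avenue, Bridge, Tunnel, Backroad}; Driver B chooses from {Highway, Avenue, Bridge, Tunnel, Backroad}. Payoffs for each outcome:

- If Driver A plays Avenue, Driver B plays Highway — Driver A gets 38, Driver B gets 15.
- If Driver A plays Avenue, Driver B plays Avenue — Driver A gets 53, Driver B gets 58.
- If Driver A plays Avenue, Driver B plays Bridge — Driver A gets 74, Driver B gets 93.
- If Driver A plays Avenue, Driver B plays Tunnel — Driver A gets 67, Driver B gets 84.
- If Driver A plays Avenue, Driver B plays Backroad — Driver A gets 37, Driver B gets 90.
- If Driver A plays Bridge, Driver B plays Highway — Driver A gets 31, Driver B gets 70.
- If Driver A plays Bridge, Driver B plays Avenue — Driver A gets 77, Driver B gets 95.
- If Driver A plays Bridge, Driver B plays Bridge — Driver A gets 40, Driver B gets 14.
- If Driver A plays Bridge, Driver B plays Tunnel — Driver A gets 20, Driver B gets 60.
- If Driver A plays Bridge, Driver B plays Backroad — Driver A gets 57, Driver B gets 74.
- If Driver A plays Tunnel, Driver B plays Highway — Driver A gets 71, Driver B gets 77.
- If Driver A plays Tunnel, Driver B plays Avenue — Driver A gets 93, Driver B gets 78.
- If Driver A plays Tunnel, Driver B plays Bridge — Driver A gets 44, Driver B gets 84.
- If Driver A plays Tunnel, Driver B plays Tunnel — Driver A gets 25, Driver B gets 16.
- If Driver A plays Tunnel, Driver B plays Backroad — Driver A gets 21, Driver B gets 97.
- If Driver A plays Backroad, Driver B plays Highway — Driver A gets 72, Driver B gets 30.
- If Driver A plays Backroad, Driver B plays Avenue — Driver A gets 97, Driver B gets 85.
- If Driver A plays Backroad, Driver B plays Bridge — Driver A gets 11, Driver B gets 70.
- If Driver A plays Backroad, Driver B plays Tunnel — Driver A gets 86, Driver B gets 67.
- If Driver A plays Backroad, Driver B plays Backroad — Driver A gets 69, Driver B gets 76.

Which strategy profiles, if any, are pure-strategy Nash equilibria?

The pure Nash equilibria are (Avenue, Bridge) and (Backroad, Avenue).

(Avenue, Highway): Driver A can switch to Tunnel (38 → 71). Not NE.
(Avenue, Avenue): Driver A can switch to Bridge (53 → 77). Not NE.
(Avenue, Bridge): Driver A gets 74, best alternative 44; Driver B gets 93, best alternative 90. No profitable deviation — NE.
(Avenue, Tunnel): Driver A can switch to Backroad (67 → 86). Not NE.
(Avenue, Backroad): Driver A can switch to Bridge (37 → 57). Not NE.
(Bridge, Highway): Driver A can switch to Avenue (31 → 38). Not NE.
(Bridge, Avenue): Driver A can switch to Tunnel (77 → 93). Not NE.
(Bridge, Bridge): Driver A can switch to Avenue (40 → 74). Not NE.
(Bridge, Tunnel): Driver A can switch to Avenue (20 → 67). Not NE.
(Backroad, Avenue): Driver A gets 97, best alternative 93; Driver B gets 85, best alternative 76. No profitable deviation — NE.
(The remaining 10 profiles each have a profitable deviation by the same check.)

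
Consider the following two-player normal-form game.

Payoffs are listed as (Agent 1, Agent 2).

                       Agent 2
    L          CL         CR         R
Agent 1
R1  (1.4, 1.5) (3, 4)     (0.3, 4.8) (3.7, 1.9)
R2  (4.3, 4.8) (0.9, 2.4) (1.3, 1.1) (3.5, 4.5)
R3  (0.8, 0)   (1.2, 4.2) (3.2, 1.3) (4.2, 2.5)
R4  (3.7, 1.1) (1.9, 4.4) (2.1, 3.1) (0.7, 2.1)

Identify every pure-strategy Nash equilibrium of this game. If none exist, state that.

(R1, L): Agent 1 can switch to R2 (1.4 → 4.3). Not NE.
(R1, CL): Agent 2 can switch to CR (4 → 4.8). Not NE.
(R1, CR): Agent 1 can switch to R2 (0.3 → 1.3). Not NE.
(R1, R): Agent 1 can switch to R3 (3.7 → 4.2). Not NE.
(R2, L): Agent 1 gets 4.3, best alternative 3.7; Agent 2 gets 4.8, best alternative 4.5. No profitable deviation — NE.
(R2, CL): Agent 1 can switch to R1 (0.9 → 3). Not NE.
(R2, CR): Agent 1 can switch to R3 (1.3 → 3.2). Not NE.
(R2, R): Agent 1 can switch to R1 (3.5 → 3.7). Not NE.
(R3, L): Agent 1 can switch to R1 (0.8 → 1.4). Not NE.
(R3, CL): Agent 1 can switch to R1 (1.2 → 3). Not NE.
(R3, CR): Agent 2 can switch to CL (1.3 → 4.2). Not NE.
(The remaining 5 profiles each have a profitable deviation by the same check.)

(R2, L)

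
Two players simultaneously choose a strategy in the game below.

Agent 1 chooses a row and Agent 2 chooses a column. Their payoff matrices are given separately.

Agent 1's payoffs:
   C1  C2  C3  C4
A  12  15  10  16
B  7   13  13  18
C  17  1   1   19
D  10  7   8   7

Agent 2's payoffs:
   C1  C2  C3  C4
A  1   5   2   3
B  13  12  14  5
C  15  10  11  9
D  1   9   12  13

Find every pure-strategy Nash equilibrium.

Agent 1 against C1: payoffs 12, 7, 17, 10 → best response C.
Agent 1 against C2: payoffs 15, 13, 1, 7 → best response A.
Agent 1 against C3: payoffs 10, 13, 1, 8 → best response B.
Agent 1 against C4: payoffs 16, 18, 19, 7 → best response C.
Agent 2 against A: payoffs 1, 5, 2, 3 → best response C2.
Agent 2 against B: payoffs 13, 12, 14, 5 → best response C3.
Agent 2 against C: payoffs 15, 10, 11, 9 → best response C1.
Agent 2 against D: payoffs 1, 9, 12, 13 → best response C4.
Mutual best responses: (A, C2); (B, C3); (C, C1).

(A, C2) and (B, C3) and (C, C1)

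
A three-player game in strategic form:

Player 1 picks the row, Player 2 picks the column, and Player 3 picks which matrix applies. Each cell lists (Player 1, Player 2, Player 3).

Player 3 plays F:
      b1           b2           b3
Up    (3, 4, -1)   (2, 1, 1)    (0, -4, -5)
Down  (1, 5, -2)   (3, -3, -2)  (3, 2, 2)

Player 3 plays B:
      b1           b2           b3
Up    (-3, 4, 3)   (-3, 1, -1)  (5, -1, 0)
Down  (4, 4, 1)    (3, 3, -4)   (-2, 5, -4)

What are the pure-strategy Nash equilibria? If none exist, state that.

There is no pure-strategy Nash equilibrium.

(Up, b1, F): Player 3 can switch to B (-1 → 3). Not NE.
(Up, b1, B): Player 1 can switch to Down (-3 → 4). Not NE.
(Up, b2, F): Player 1 can switch to Down (2 → 3). Not NE.
(Up, b2, B): Player 1 can switch to Down (-3 → 3). Not NE.
(Up, b3, F): Player 1 can switch to Down (0 → 3). Not NE.
(Up, b3, B): Player 2 can switch to b1 (-1 → 4). Not NE.
(Down, b1, F): Player 1 can switch to Up (1 → 3). Not NE.
(Down, b1, B): Player 2 can switch to b3 (4 → 5). Not NE.
(The remaining 4 profiles each have a profitable deviation by the same check.)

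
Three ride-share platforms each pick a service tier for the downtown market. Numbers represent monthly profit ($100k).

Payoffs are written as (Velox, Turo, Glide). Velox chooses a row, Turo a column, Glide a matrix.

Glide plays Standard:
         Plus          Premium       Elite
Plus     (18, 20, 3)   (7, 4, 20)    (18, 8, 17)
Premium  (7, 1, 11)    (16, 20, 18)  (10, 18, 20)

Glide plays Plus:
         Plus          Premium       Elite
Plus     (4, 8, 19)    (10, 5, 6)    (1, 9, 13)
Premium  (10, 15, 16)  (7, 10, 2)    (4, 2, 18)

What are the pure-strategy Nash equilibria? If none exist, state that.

(Plus, Plus, Standard): Glide can switch to Plus (3 → 19). Not NE.
(Plus, Plus, Plus): Velox can switch to Premium (4 → 10). Not NE.
(Plus, Premium, Standard): Velox can switch to Premium (7 → 16). Not NE.
(Plus, Premium, Plus): Turo can switch to Plus (5 → 8). Not NE.
(Plus, Elite, Standard): Turo can switch to Plus (8 → 20). Not NE.
(Plus, Elite, Plus): Velox can switch to Premium (1 → 4). Not NE.
(Premium, Plus, Standard): Velox can switch to Plus (7 → 18). Not NE.
(Premium, Plus, Plus): Velox gets 10, best alternative 4; Turo gets 15, best alternative 10; Glide gets 16, best alternative 11. No profitable deviation — NE.
(Premium, Premium, Standard): Velox gets 16, best alternative 7; Turo gets 20, best alternative 18; Glide gets 18, best alternative 2. No profitable deviation — NE.
(Premium, Premium, Plus): Velox can switch to Plus (7 → 10). Not NE.
(Premium, Elite, Standard): Velox can switch to Plus (10 → 18). Not NE.
(Premium, Elite, Plus): Turo can switch to Plus (2 → 15). Not NE.

The pure Nash equilibria are (Premium, Plus, Plus), (Premium, Premium, Standard).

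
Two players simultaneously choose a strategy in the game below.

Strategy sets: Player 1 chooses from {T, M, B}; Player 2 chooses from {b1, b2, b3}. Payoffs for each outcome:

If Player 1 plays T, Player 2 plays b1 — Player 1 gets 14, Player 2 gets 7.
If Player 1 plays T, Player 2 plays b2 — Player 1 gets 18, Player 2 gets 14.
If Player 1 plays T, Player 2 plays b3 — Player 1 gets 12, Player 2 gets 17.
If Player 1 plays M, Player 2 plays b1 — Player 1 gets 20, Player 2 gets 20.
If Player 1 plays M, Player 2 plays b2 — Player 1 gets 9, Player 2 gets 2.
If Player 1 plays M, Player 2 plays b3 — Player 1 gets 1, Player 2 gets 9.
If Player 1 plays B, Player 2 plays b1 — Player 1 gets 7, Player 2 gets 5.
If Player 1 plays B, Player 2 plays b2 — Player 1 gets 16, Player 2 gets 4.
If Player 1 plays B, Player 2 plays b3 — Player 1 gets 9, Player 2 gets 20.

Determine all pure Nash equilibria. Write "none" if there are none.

The pure Nash equilibria are (T, b3), (M, b1).

(T, b1): Player 1 can switch to M (14 → 20). Not NE.
(T, b2): Player 2 can switch to b3 (14 → 17). Not NE.
(T, b3): Player 1 gets 12, best alternative 9; Player 2 gets 17, best alternative 14. No profitable deviation — NE.
(M, b1): Player 1 gets 20, best alternative 14; Player 2 gets 20, best alternative 9. No profitable deviation — NE.
(M, b2): Player 1 can switch to T (9 → 18). Not NE.
(M, b3): Player 1 can switch to T (1 → 12). Not NE.
(B, b1): Player 1 can switch to T (7 → 14). Not NE.
(B, b2): Player 1 can switch to T (16 → 18). Not NE.
(B, b3): Player 1 can switch to T (9 → 12). Not NE.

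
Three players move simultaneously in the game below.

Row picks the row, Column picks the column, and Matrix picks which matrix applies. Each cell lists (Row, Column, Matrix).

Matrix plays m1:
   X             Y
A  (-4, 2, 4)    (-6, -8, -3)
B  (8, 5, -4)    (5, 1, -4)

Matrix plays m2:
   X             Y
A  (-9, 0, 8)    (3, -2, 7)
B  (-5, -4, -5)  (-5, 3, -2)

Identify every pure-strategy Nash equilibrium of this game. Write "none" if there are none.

The unique pure-strategy Nash equilibrium is (B, X, m1).

Row against (X, m1): payoffs -4, 8 → best response B.
Row against (X, m2): payoffs -9, -5 → best response B.
Row against (Y, m1): payoffs -6, 5 → best response B.
Row against (Y, m2): payoffs 3, -5 → best response A.
Column against (A, m1): payoffs 2, -8 → best response X.
Column against (A, m2): payoffs 0, -2 → best response X.
Column against (B, m1): payoffs 5, 1 → best response X.
Column against (B, m2): payoffs -4, 3 → best response Y.
Matrix against (A, X): payoffs 4, 8 → best response m2.
Matrix against (A, Y): payoffs -3, 7 → best response m2.
Matrix against (B, X): payoffs -4, -5 → best response m1.
Matrix against (B, Y): payoffs -4, -2 → best response m2.
Mutual best responses: (B, X, m1).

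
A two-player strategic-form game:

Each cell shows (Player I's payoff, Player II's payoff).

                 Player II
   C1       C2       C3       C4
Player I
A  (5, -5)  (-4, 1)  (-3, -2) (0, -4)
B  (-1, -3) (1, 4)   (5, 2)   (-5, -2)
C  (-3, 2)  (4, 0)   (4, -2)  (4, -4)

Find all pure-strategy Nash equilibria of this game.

Mark each player's best response to every combination of opponents' strategies; a profile where every player is best-responding is a pure Nash equilibrium.
Player I against C1: payoffs 5, -1, -3 → best response A.
Player I against C2: payoffs -4, 1, 4 → best response C.
Player I against C3: payoffs -3, 5, 4 → best response B.
Player I against C4: payoffs 0, -5, 4 → best response C.
Player II against A: payoffs -5, 1, -2, -4 → best response C2.
Player II against B: payoffs -3, 4, 2, -2 → best response C2.
Player II against C: payoffs 2, 0, -2, -4 → best response C1.
No profile is a mutual best response for all players.

There is no pure-strategy Nash equilibrium.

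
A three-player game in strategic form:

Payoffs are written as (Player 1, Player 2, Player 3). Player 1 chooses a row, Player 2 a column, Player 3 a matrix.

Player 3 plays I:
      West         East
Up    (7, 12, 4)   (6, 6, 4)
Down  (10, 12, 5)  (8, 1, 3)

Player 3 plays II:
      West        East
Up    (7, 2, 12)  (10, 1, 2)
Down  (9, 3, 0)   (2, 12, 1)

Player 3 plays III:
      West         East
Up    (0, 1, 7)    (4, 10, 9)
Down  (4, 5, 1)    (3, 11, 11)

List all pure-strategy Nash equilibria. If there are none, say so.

The pure Nash equilibria are (Up, East, III) and (Down, West, I).

Mark each player's best response to every combination of opponents' strategies; a profile where every player is best-responding is a pure Nash equilibrium.
Player 1 against (West, I): payoffs 7, 10 → best response Down.
Player 1 against (West, II): payoffs 7, 9 → best response Down.
Player 1 against (West, III): payoffs 0, 4 → best response Down.
Player 1 against (East, I): payoffs 6, 8 → best response Down.
Player 1 against (East, II): payoffs 10, 2 → best response Up.
Player 1 against (East, III): payoffs 4, 3 → best response Up.
Player 2 against (Up, I): payoffs 12, 6 → best response West.
Player 2 against (Up, II): payoffs 2, 1 → best response West.
Player 2 against (Up, III): payoffs 1, 10 → best response East.
Player 2 against (Down, I): payoffs 12, 1 → best response West.
Player 2 against (Down, II): payoffs 3, 12 → best response East.
Player 2 against (Down, III): payoffs 5, 11 → best response East.
Player 3 against (Up, West): payoffs 4, 12, 7 → best response II.
Player 3 against (Up, East): payoffs 4, 2, 9 → best response III.
Player 3 against (Down, West): payoffs 5, 0, 1 → best response I.
Player 3 against (Down, East): payoffs 3, 1, 11 → best response III.
Mutual best responses: (Up, East, III); (Down, West, I).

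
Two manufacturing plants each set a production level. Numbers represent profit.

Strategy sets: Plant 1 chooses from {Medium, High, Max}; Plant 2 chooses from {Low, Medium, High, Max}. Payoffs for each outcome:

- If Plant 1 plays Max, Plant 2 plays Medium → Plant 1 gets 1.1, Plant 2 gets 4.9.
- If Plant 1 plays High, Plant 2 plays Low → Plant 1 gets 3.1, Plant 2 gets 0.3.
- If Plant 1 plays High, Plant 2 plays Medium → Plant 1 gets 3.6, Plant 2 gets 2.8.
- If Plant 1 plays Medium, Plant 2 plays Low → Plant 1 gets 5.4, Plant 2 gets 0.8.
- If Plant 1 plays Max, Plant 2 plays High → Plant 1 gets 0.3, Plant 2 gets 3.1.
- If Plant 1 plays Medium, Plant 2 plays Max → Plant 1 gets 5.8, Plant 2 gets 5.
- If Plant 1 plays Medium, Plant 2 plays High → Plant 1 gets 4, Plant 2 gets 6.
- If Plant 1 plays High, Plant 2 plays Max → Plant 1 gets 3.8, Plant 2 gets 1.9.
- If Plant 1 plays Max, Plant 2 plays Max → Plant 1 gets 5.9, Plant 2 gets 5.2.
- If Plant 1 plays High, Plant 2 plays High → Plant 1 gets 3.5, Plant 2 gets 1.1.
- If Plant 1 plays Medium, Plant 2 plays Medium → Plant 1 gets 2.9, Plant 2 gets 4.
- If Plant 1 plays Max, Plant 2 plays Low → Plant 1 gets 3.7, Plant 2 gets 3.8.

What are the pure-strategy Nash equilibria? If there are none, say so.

For each player, find the best response to each opponent profile; mutual best responses are the pure NE.
Plant 1 against Low: payoffs 5.4, 3.1, 3.7 → best response Medium.
Plant 1 against Medium: payoffs 2.9, 3.6, 1.1 → best response High.
Plant 1 against High: payoffs 4, 3.5, 0.3 → best response Medium.
Plant 1 against Max: payoffs 5.8, 3.8, 5.9 → best response Max.
Plant 2 against Medium: payoffs 0.8, 4, 6, 5 → best response High.
Plant 2 against High: payoffs 0.3, 2.8, 1.1, 1.9 → best response Medium.
Plant 2 against Max: payoffs 3.8, 4.9, 3.1, 5.2 → best response Max.
Mutual best responses: (Medium, High); (High, Medium); (Max, Max).

(Medium, High); (High, Medium); (Max, Max)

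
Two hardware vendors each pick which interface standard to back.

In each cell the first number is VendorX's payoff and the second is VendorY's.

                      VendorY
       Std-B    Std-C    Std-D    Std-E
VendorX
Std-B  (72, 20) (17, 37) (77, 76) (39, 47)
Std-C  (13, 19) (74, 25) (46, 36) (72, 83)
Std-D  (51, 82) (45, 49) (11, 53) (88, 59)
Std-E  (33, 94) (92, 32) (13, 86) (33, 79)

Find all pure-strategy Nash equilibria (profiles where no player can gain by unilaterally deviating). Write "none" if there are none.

The unique pure-strategy Nash equilibrium is (Std-B, Std-D).

VendorX against Std-B: payoffs 72, 13, 51, 33 → best response Std-B.
VendorX against Std-C: payoffs 17, 74, 45, 92 → best response Std-E.
VendorX against Std-D: payoffs 77, 46, 11, 13 → best response Std-B.
VendorX against Std-E: payoffs 39, 72, 88, 33 → best response Std-D.
VendorY against Std-B: payoffs 20, 37, 76, 47 → best response Std-D.
VendorY against Std-C: payoffs 19, 25, 36, 83 → best response Std-E.
VendorY against Std-D: payoffs 82, 49, 53, 59 → best response Std-B.
VendorY against Std-E: payoffs 94, 32, 86, 79 → best response Std-B.
Mutual best responses: (Std-B, Std-D).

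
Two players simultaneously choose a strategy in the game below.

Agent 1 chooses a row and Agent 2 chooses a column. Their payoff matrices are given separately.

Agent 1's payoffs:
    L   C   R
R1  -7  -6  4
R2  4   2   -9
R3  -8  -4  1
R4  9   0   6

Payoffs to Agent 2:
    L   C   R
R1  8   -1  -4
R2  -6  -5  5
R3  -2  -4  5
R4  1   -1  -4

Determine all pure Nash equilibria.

The unique pure-strategy Nash equilibrium is (R4, L).

For each strategy profile, look for a profitable unilateral deviation.
(R1, L): Agent 1 can switch to R2 (-7 → 4). Not NE.
(R1, C): Agent 1 can switch to R2 (-6 → 2). Not NE.
(R1, R): Agent 1 can switch to R4 (4 → 6). Not NE.
(R2, L): Agent 1 can switch to R4 (4 → 9). Not NE.
(R2, C): Agent 2 can switch to R (-5 → 5). Not NE.
(R2, R): Agent 1 can switch to R1 (-9 → 4). Not NE.
(R3, L): Agent 1 can switch to R1 (-8 → -7). Not NE.
(R3, C): Agent 1 can switch to R2 (-4 → 2). Not NE.
(R4, L): Agent 1 gets 9, best alternative 4; Agent 2 gets 1, best alternative -1. No profitable deviation — NE.
(The remaining 3 profiles each have a profitable deviation by the same check.)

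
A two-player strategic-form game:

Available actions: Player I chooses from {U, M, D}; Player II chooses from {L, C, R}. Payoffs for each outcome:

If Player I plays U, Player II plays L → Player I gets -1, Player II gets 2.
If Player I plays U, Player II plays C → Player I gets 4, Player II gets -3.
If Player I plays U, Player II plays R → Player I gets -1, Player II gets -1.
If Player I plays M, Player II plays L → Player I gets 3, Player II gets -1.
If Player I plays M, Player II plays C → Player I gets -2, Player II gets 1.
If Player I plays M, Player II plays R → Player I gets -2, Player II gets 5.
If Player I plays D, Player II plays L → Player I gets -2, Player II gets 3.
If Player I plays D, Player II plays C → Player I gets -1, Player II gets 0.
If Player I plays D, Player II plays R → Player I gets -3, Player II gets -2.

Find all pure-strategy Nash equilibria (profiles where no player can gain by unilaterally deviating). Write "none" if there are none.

For each strategy profile, look for a profitable unilateral deviation.
(U, L): Player I can switch to M (-1 → 3). Not NE.
(U, C): Player II can switch to L (-3 → 2). Not NE.
(U, R): Player II can switch to L (-1 → 2). Not NE.
(M, L): Player II can switch to C (-1 → 1). Not NE.
(M, C): Player I can switch to U (-2 → 4). Not NE.
(M, R): Player I can switch to U (-2 → -1). Not NE.
(D, L): Player I can switch to U (-2 → -1). Not NE.
(D, C): Player I can switch to U (-1 → 4). Not NE.
(The remaining 1 profile has a profitable deviation by the same check.)

There is no pure-strategy Nash equilibrium.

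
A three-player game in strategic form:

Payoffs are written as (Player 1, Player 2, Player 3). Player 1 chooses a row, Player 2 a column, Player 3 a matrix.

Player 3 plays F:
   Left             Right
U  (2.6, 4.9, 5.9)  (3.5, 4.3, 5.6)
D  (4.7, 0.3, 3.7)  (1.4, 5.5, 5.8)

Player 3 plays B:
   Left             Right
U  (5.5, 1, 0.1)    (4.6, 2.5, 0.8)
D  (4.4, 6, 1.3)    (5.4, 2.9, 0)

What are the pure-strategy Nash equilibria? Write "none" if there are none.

(U, Left, F): Player 1 can switch to D (2.6 → 4.7). Not NE.
(U, Left, B): Player 2 can switch to Right (1 → 2.5). Not NE.
(U, Right, F): Player 2 can switch to Left (4.3 → 4.9). Not NE.
(U, Right, B): Player 1 can switch to D (4.6 → 5.4). Not NE.
(D, Left, F): Player 2 can switch to Right (0.3 → 5.5). Not NE.
(D, Left, B): Player 1 can switch to U (4.4 → 5.5). Not NE.
(The remaining 2 profiles each have a profitable deviation by the same check.)

none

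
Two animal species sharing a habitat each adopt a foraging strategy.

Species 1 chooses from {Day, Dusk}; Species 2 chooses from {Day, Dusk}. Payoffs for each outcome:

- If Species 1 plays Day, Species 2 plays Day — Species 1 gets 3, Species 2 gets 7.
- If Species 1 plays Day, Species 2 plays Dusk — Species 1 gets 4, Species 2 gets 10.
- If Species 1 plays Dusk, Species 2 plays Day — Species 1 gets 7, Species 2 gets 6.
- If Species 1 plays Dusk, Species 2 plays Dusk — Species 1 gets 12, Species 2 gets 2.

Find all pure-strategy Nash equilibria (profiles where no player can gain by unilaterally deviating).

Species 1 against Day: payoffs 3, 7 → best response Dusk.
Species 1 against Dusk: payoffs 4, 12 → best response Dusk.
Species 2 against Day: payoffs 7, 10 → best response Dusk.
Species 2 against Dusk: payoffs 6, 2 → best response Day.
Mutual best responses: (Dusk, Day).

The unique pure-strategy Nash equilibrium is (Dusk, Day).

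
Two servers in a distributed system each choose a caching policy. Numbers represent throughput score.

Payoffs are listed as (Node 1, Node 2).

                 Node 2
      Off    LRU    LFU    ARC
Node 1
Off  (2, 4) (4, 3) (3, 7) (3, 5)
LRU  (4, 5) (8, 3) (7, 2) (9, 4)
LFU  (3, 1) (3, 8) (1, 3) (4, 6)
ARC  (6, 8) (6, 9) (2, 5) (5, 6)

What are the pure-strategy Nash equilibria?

(Off, Off): Node 1 can switch to LRU (2 → 4). Not NE.
(Off, LRU): Node 1 can switch to LRU (4 → 8). Not NE.
(Off, LFU): Node 1 can switch to LRU (3 → 7). Not NE.
(Off, ARC): Node 1 can switch to LRU (3 → 9). Not NE.
(LRU, Off): Node 1 can switch to ARC (4 → 6). Not NE.
(LRU, LRU): Node 2 can switch to Off (3 → 5). Not NE.
(The remaining 10 profiles each have a profitable deviation by the same check.)

There is no pure-strategy Nash equilibrium.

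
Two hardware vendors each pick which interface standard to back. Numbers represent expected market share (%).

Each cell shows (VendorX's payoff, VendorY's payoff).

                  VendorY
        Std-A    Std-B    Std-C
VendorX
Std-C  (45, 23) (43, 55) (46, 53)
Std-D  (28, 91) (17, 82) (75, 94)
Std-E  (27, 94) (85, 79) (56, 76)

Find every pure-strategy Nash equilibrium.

(Std-D, Std-C)

VendorX against Std-A: payoffs 45, 28, 27 → best response Std-C.
VendorX against Std-B: payoffs 43, 17, 85 → best response Std-E.
VendorX against Std-C: payoffs 46, 75, 56 → best response Std-D.
VendorY against Std-C: payoffs 23, 55, 53 → best response Std-B.
VendorY against Std-D: payoffs 91, 82, 94 → best response Std-C.
VendorY against Std-E: payoffs 94, 79, 76 → best response Std-A.
Mutual best responses: (Std-D, Std-C).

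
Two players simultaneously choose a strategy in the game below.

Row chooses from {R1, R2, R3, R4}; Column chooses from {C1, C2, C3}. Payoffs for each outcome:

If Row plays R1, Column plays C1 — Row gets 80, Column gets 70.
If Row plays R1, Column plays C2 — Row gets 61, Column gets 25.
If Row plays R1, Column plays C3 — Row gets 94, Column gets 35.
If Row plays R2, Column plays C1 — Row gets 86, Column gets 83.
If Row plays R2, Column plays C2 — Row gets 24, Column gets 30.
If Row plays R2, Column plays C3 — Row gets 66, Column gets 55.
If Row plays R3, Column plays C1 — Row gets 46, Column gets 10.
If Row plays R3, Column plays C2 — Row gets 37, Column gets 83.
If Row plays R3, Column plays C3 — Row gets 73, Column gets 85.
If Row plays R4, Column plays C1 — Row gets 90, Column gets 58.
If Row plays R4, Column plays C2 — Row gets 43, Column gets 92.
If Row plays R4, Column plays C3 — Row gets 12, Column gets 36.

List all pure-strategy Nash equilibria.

(R1, C1): Row can switch to R2 (80 → 86). Not NE.
(R1, C2): Column can switch to C1 (25 → 70). Not NE.
(R1, C3): Column can switch to C1 (35 → 70). Not NE.
(R2, C1): Row can switch to R4 (86 → 90). Not NE.
(R2, C2): Row can switch to R1 (24 → 61). Not NE.
(R2, C3): Row can switch to R1 (66 → 94). Not NE.
(R3, C1): Row can switch to R1 (46 → 80). Not NE.
(R3, C2): Row can switch to R1 (37 → 61). Not NE.
(The remaining 4 profiles each have a profitable deviation by the same check.)

This game has no pure Nash equilibrium.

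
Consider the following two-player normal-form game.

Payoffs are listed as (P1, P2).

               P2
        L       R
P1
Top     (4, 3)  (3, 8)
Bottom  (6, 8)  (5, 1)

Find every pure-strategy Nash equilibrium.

The unique pure-strategy Nash equilibrium is (Bottom, L).

Mark each player's best response to every combination of opponents' strategies; a profile where every player is best-responding is a pure Nash equilibrium.
P1 against L: payoffs 4, 6 → best response Bottom.
P1 against R: payoffs 3, 5 → best response Bottom.
P2 against Top: payoffs 3, 8 → best response R.
P2 against Bottom: payoffs 8, 1 → best response L.
Mutual best responses: (Bottom, L).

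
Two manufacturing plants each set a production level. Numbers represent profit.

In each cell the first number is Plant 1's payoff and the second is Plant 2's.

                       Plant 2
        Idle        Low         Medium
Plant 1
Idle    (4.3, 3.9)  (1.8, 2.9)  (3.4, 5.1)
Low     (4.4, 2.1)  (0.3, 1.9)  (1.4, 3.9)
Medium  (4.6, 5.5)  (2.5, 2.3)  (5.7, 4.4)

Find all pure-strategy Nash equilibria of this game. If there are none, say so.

Pure NE: (Medium, Idle)

Check each profile: it is a Nash equilibrium iff no player can strictly gain by switching unilaterally.
(Idle, Idle): Plant 1 can switch to Low (4.3 → 4.4). Not NE.
(Idle, Low): Plant 1 can switch to Medium (1.8 → 2.5). Not NE.
(Idle, Medium): Plant 1 can switch to Medium (3.4 → 5.7). Not NE.
(Low, Idle): Plant 1 can switch to Medium (4.4 → 4.6). Not NE.
(Low, Low): Plant 1 can switch to Idle (0.3 → 1.8). Not NE.
(Low, Medium): Plant 1 can switch to Idle (1.4 → 3.4). Not NE.
(Medium, Idle): Plant 1 gets 4.6, best alternative 4.4; Plant 2 gets 5.5, best alternative 4.4. No profitable deviation — NE.
(Medium, Low): Plant 2 can switch to Idle (2.3 → 5.5). Not NE.
(Medium, Medium): Plant 2 can switch to Idle (4.4 → 5.5). Not NE.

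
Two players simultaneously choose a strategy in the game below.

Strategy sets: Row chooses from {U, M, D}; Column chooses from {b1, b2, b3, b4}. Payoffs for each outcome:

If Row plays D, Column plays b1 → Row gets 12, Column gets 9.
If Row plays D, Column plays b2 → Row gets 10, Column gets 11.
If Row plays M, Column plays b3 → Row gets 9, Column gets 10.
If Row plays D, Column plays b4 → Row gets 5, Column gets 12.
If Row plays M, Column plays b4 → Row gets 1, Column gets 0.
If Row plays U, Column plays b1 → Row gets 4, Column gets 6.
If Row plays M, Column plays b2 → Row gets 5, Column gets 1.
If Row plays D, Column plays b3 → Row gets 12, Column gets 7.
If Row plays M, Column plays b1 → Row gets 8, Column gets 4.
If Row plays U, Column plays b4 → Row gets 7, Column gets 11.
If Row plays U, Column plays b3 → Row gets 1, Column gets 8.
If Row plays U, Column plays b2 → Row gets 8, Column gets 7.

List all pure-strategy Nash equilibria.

(U, b1): Row can switch to M (4 → 8). Not NE.
(U, b2): Row can switch to D (8 → 10). Not NE.
(U, b3): Row can switch to M (1 → 9). Not NE.
(U, b4): Row gets 7, best alternative 5; Column gets 11, best alternative 8. No profitable deviation — NE.
(M, b1): Row can switch to D (8 → 12). Not NE.
(M, b2): Row can switch to U (5 → 8). Not NE.
(M, b3): Row can switch to D (9 → 12). Not NE.
(The remaining 5 profiles each have a profitable deviation by the same check.)

(U, b4)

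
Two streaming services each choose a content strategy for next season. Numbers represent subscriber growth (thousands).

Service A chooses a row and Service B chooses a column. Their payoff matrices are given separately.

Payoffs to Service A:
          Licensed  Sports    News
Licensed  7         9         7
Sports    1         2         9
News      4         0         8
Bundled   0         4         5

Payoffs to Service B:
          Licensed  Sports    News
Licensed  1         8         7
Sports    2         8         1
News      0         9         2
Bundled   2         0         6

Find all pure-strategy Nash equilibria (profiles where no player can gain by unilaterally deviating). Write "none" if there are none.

(Licensed, Sports)

(Licensed, Licensed): Service B can switch to Sports (1 → 8). Not NE.
(Licensed, Sports): Service A gets 9, best alternative 4; Service B gets 8, best alternative 7. No profitable deviation — NE.
(Licensed, News): Service A can switch to Sports (7 → 9). Not NE.
(Sports, Licensed): Service A can switch to Licensed (1 → 7). Not NE.
(Sports, Sports): Service A can switch to Licensed (2 → 9). Not NE.
(Sports, News): Service B can switch to Licensed (1 → 2). Not NE.
(News, Licensed): Service A can switch to Licensed (4 → 7). Not NE.
(The remaining 5 profiles each have a profitable deviation by the same check.)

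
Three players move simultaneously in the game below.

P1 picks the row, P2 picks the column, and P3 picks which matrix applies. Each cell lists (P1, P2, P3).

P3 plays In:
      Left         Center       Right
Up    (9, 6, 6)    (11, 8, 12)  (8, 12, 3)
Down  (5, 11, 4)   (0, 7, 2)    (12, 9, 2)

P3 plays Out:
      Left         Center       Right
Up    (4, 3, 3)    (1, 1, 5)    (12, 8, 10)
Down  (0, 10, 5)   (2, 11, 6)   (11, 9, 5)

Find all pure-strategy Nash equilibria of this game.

(Up, Left, In): P2 can switch to Center (6 → 8). Not NE.
(Up, Left, Out): P2 can switch to Right (3 → 8). Not NE.
(Up, Center, In): P2 can switch to Right (8 → 12). Not NE.
(Up, Center, Out): P1 can switch to Down (1 → 2). Not NE.
(Up, Right, In): P1 can switch to Down (8 → 12). Not NE.
(Up, Right, Out): P1 gets 12, best alternative 11; P2 gets 8, best alternative 3; P3 gets 10, best alternative 3. No profitable deviation — NE.
(Down, Left, In): P1 can switch to Up (5 → 9). Not NE.
(Down, Left, Out): P1 can switch to Up (0 → 4). Not NE.
(Down, Center, In): P1 can switch to Up (0 → 11). Not NE.
(Down, Center, Out): P1 gets 2, best alternative 1; P2 gets 11, best alternative 10; P3 gets 6, best alternative 2. No profitable deviation — NE.
(Down, Right, In): P2 can switch to Left (9 → 11). Not NE.
(Down, Right, Out): P1 can switch to Up (11 → 12). Not NE.

The pure Nash equilibria are (Up, Right, Out); (Down, Center, Out).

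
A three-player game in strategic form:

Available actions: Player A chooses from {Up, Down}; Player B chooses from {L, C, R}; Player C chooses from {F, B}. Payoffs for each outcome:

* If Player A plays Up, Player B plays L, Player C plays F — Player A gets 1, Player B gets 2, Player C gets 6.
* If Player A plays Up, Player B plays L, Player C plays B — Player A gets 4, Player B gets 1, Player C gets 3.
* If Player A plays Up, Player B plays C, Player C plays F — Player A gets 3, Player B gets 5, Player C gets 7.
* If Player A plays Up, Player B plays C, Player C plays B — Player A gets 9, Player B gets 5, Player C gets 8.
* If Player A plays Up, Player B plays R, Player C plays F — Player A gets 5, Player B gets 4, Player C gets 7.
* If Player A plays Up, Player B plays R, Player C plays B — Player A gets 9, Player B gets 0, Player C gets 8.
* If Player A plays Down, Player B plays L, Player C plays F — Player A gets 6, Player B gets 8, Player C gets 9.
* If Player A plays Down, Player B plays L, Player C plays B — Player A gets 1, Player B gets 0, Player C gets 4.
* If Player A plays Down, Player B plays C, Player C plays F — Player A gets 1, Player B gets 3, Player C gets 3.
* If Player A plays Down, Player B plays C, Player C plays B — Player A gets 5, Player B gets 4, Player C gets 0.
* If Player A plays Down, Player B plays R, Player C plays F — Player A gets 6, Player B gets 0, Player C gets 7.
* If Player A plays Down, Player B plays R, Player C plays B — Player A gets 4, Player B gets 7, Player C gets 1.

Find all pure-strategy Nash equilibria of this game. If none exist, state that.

The pure Nash equilibria are (Up, C, B) and (Down, L, F).

Player A against (L, F): payoffs 1, 6 → best response Down.
Player A against (L, B): payoffs 4, 1 → best response Up.
Player A against (C, F): payoffs 3, 1 → best response Up.
Player A against (C, B): payoffs 9, 5 → best response Up.
Player A against (R, F): payoffs 5, 6 → best response Down.
Player A against (R, B): payoffs 9, 4 → best response Up.
Player B against (Up, F): payoffs 2, 5, 4 → best response C.
Player B against (Up, B): payoffs 1, 5, 0 → best response C.
Player B against (Down, F): payoffs 8, 3, 0 → best response L.
Player B against (Down, B): payoffs 0, 4, 7 → best response R.
Player C against (Up, L): payoffs 6, 3 → best response F.
Player C against (Up, C): payoffs 7, 8 → best response B.
Player C against (Up, R): payoffs 7, 8 → best response B.
Player C against (Down, L): payoffs 9, 4 → best response F.
Player C against (Down, C): payoffs 3, 0 → best response F.
Player C against (Down, R): payoffs 7, 1 → best response F.
Mutual best responses: (Up, C, B); (Down, L, F).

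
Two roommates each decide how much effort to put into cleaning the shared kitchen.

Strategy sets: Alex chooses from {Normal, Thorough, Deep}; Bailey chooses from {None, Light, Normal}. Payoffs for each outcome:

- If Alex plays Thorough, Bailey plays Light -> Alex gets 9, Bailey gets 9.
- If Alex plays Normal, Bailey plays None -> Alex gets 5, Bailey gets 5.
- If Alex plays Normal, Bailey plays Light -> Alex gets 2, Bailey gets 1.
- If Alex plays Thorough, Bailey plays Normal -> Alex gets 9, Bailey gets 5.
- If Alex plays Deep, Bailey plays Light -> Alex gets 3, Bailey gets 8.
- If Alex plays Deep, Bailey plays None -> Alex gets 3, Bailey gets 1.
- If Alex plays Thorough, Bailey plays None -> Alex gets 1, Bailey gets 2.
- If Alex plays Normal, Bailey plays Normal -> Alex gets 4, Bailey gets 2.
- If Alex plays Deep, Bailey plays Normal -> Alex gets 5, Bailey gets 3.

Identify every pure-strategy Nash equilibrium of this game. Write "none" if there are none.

(Normal, None) and (Thorough, Light)

Alex against None: payoffs 5, 1, 3 → best response Normal.
Alex against Light: payoffs 2, 9, 3 → best response Thorough.
Alex against Normal: payoffs 4, 9, 5 → best response Thorough.
Bailey against Normal: payoffs 5, 1, 2 → best response None.
Bailey against Thorough: payoffs 2, 9, 5 → best response Light.
Bailey against Deep: payoffs 1, 8, 3 → best response Light.
Mutual best responses: (Normal, None); (Thorough, Light).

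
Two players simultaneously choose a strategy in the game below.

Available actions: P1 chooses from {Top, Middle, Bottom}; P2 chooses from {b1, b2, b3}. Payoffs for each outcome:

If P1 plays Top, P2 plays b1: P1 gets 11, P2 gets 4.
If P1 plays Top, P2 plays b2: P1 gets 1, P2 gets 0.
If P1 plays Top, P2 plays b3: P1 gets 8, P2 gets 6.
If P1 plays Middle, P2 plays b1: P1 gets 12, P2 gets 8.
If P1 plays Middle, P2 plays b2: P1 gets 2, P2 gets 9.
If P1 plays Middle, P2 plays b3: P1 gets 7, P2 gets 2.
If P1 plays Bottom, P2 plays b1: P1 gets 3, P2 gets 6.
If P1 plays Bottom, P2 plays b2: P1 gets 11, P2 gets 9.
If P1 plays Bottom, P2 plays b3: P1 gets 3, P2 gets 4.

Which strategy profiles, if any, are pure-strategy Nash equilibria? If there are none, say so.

P1 against b1: payoffs 11, 12, 3 → best response Middle.
P1 against b2: payoffs 1, 2, 11 → best response Bottom.
P1 against b3: payoffs 8, 7, 3 → best response Top.
P2 against Top: payoffs 4, 0, 6 → best response b3.
P2 against Middle: payoffs 8, 9, 2 → best response b2.
P2 against Bottom: payoffs 6, 9, 4 → best response b2.
Mutual best responses: (Top, b3); (Bottom, b2).

(Top, b3); (Bottom, b2)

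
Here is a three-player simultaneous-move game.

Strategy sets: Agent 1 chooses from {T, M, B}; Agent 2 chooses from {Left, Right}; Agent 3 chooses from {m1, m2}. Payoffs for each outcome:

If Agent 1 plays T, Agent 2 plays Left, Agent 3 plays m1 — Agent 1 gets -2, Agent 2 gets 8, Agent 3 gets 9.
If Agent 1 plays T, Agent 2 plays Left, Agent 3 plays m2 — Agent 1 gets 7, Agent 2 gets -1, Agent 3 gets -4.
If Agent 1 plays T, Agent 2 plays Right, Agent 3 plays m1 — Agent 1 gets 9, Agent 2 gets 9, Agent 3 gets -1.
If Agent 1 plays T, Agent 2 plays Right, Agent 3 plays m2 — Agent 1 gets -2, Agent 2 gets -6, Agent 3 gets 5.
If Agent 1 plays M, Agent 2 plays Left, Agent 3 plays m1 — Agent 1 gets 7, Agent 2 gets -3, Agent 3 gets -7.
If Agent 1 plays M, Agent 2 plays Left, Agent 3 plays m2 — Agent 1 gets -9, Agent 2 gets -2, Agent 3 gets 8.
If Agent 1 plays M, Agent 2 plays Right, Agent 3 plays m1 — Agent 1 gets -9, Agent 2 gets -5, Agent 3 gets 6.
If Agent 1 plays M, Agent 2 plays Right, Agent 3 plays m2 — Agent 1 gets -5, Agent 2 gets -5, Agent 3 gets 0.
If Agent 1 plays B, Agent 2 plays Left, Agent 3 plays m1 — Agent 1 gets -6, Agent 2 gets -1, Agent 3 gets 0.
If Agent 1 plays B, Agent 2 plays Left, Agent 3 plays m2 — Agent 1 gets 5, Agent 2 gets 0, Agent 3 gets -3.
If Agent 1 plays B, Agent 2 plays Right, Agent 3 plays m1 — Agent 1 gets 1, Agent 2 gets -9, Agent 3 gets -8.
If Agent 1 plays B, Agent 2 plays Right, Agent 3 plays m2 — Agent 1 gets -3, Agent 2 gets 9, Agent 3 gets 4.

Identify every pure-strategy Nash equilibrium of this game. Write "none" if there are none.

(T, Left, m1): Agent 1 can switch to M (-2 → 7). Not NE.
(T, Left, m2): Agent 3 can switch to m1 (-4 → 9). Not NE.
(T, Right, m1): Agent 3 can switch to m2 (-1 → 5). Not NE.
(T, Right, m2): Agent 2 can switch to Left (-6 → -1). Not NE.
(M, Left, m1): Agent 3 can switch to m2 (-7 → 8). Not NE.
(M, Left, m2): Agent 1 can switch to T (-9 → 7). Not NE.
(M, Right, m1): Agent 1 can switch to T (-9 → 9). Not NE.
(M, Right, m2): Agent 1 can switch to T (-5 → -2). Not NE.
(The remaining 4 profiles each have a profitable deviation by the same check.)

none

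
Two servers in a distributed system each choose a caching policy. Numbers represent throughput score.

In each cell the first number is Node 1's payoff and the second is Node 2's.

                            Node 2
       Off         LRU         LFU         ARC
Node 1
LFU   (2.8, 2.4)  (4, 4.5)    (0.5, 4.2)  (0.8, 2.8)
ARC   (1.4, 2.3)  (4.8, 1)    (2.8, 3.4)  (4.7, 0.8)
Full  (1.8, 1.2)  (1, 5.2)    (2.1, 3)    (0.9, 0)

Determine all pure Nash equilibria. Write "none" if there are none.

Node 1 against Off: payoffs 2.8, 1.4, 1.8 → best response LFU.
Node 1 against LRU: payoffs 4, 4.8, 1 → best response ARC.
Node 1 against LFU: payoffs 0.5, 2.8, 2.1 → best response ARC.
Node 1 against ARC: payoffs 0.8, 4.7, 0.9 → best response ARC.
Node 2 against LFU: payoffs 2.4, 4.5, 4.2, 2.8 → best response LRU.
Node 2 against ARC: payoffs 2.3, 1, 3.4, 0.8 → best response LFU.
Node 2 against Full: payoffs 1.2, 5.2, 3, 0 → best response LRU.
Mutual best responses: (ARC, LFU).

Pure NE: (ARC, LFU)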